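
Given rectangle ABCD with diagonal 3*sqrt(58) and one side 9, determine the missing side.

The diagonal of a rectangle forms a right triangle with the two sides.
Rearranging the Pythagorean theorem: missing side = sqrt(d^2 - known^2).
= sqrt(522 - 81) = sqrt(441) = 21.

21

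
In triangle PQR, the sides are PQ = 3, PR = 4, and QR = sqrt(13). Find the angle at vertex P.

When all three sides of a triangle are known, the law of cosines can be rearranged to find any angle.
cos(C) = (a² + b² - c²) / (2ab) gives cos(P) = 1/2.
Taking the inverse cosine: P = 60°.

60°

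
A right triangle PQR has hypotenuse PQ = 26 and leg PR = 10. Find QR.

By the Pythagorean theorem: QR^2 = PQ^2 - PR^2
QR^2 = 26^2 - 10^2 = 676 - 100 = 576
QR = sqrt(576) = 24

24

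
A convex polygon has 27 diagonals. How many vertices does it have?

Using d = n(n - 3)/2, we solve 27 = n(n - 3)/2.
So n(n - 3) = 54.
Testing n = 9: 9 * 6 = 54 = 54. Correct.
The polygon has 9 sides.

9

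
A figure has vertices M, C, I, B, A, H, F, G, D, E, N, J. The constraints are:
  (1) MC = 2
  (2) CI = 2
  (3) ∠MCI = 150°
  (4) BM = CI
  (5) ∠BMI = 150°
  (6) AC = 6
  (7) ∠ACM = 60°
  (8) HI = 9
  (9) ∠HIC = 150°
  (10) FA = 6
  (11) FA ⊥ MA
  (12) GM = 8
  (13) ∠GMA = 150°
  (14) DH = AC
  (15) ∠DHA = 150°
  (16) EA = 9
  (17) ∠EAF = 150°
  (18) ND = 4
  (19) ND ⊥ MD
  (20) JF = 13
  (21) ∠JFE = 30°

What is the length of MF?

Step 1: By the law of cosines on triangle ACM: AM² = 6² + 2² − 2·6·2·cos(60°) = 28, so AM = 2·√7.
Step 2: By the law of cosines on triangle MAF: MF² = (2·√7)² + 6² − 2·2·√7·6·cos(90°) = 64, so MF = 8.

Therefore, the length of MF = 8.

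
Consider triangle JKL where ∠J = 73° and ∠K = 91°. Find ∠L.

Let angle L = x. Then 73 + 91 + x = 180.
x = 180 - 164 = 16 degrees.

16 degrees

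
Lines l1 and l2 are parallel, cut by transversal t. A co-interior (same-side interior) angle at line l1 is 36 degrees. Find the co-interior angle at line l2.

Co-interior angles (same-side interior) formed by parallel lines and a transversal are supplementary (sum to 180 degrees).
The given angle is 36 degrees.
The co-interior angle = 180 - 36 = 144 degrees.

144 degrees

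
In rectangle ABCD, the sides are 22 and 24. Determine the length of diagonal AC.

d = sqrt(22^2 + 24^2) = sqrt(1060) = 2*sqrt(265)

2*sqrt(265)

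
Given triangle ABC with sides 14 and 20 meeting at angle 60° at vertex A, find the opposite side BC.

By the law of cosines: BC^2 = AB^2 + AC^2 - 2*AB*AC*cos(A)
BC^2 = 14^2 + 20^2 - 2*14*20*cos(60°)
BC^2 = 196 + 400 - 560*(1/2)
BC^2 = 316
BC = 2*sqrt(79)

2*sqrt(79)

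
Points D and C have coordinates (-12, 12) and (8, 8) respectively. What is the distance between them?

d = sqrt((8 - -12)^2 + (8 - 12)^2)
d = sqrt(20^2 + -4^2)
d = sqrt(400 + 16)
d = sqrt(416) = 4*sqrt(26)

4*sqrt(26)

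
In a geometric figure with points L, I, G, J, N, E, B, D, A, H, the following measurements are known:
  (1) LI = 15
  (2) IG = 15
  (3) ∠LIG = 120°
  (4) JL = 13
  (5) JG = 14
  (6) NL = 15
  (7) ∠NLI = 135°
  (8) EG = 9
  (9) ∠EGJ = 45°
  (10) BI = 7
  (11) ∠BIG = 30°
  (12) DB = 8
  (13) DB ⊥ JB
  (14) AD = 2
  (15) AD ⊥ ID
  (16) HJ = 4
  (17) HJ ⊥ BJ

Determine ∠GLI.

Step 1: By the law of cosines on triangle LIG: LG² = 15² + 15² − 2·15·15·cos(120°) = 675, so LG = 15·√3.
Step 2: By the inverse law of cosines on triangle GLI: cos(∠GLI) = ((15·√3)² + 15² − 15²) / (2·15·√3·15) = 675/779.42 = 0.866, so ∠GLI = 30°.

Therefore, the measure of angle ∠GLI = 30°.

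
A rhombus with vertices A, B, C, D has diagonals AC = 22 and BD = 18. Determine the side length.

In a rhombus, the diagonals bisect each other perpendicularly, creating four congruent right triangles.
Each triangle has legs 11 (half of 22) and 9 (half of 18).
The hypotenuse of each right triangle is a side of the rhombus:
side = sqrt(11^2 + 9^2) = sqrt(202)

sqrt(202)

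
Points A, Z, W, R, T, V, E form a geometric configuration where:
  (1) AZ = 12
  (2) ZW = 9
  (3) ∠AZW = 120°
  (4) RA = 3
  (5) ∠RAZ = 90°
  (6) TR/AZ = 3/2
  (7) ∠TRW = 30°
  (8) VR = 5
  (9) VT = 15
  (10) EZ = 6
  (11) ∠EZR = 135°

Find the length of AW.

Step 1: By the law of cosines on triangle AZW: AW² = 12² + 9² − 2·12·9·cos(120°) = 333, so AW = 3·√37.

Therefore, the length of AW = 3·√37.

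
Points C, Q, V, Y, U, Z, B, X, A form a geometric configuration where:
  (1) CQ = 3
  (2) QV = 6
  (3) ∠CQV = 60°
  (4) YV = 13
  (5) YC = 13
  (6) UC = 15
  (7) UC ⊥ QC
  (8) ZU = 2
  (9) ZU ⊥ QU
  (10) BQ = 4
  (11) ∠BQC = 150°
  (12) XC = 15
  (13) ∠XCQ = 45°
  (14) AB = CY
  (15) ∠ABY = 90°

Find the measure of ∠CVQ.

Step 1: By the law of cosines on triangle VQC: VC² = 6² + 3² − 2·6·3·cos(60°) = 27, so VC = 3·√3.
Step 2: By the inverse law of cosines on triangle CVQ: cos(∠CVQ) = ((3·√3)² + 6² − 3²) / (2·3·√3·6) = 54/62.35 = 0.866, so ∠CVQ = 30°.

Therefore, the measure of angle ∠CVQ = 30°.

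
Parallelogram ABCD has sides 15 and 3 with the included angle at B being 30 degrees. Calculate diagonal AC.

Law of cosines: d^2 = 15^2 + 3^2 - 2(15)(3)cos(30°) = 234 - 45*sqrt(3), so d = 3*sqrt(26 - 5*sqrt(3)).

3*sqrt(26 - 5*sqrt(3))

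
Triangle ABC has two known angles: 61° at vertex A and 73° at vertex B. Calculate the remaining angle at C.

The interior angles sum to 180°: angle C = 180 - 61 - 73 = 46°.
The triangle is acute (angles 61°, 73°, 46°).

46 degrees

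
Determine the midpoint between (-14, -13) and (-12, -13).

The midpoint is the average of the coordinates:
x: (-14 + -12)/2 = -13
y: (-13 + -13)/2 = -13
Midpoint = (-13, -13)

(-13, -13)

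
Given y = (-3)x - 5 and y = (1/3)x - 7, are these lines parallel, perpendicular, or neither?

Slope of line 1: m1 = -3
Slope of line 2: m2 = 1/3
m1 * m2 = (-3) * (1/3) = -1 = -1, so the lines are perpendicular.

Perpendicular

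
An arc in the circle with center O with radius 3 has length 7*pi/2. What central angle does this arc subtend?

Arc length L = 2πr × θ/360, so θ = 360L / (2πr).
θ = 360 × 7*pi/2 / (2π × 3)
θ = 210°
θ = 210°

210°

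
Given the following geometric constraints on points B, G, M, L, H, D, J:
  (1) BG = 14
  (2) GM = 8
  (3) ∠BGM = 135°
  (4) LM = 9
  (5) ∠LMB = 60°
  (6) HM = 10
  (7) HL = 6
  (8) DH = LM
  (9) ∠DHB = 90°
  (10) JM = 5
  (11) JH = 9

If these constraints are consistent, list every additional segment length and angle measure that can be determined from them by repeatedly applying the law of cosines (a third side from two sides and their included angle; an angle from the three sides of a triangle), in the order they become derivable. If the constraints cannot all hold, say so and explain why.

The constraints are consistent. Derivable facts, in order:
After 1 step:
- BM ≈ 20.45
- ∠HJM = 86.18°
- ∠HLM = 80.94°
- ∠HMJ = 63.9°
- ∠HML = 36.34°
- ∠JHM = 29.93°
- ∠LHM = 62.72°
After 2 steps:
- BL ≈ 17.76
- ∠BMG = 28.95°
- ∠GBM = 16.05°
After 3 steps:
- ∠BLM = 93.96°
- ∠LBM = 26.04°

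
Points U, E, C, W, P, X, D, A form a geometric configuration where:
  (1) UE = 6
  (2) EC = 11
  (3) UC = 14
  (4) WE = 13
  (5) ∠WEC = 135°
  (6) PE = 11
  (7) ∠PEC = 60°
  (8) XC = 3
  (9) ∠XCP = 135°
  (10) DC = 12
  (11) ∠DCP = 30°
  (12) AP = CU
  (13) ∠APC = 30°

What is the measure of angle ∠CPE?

Step 1: By the law of cosines on triangle PEC: PC² = 11² + 11² − 2·11·11·cos(60°) = 121, so PC = 11.
Step 2: By the inverse law of cosines on triangle CPE: cos(∠CPE) = (11² + 11² − 11²) / (2·11·11) = 121/242 = 0.5, so ∠CPE = 60°.

Therefore, the measure of angle ∠CPE = 60°.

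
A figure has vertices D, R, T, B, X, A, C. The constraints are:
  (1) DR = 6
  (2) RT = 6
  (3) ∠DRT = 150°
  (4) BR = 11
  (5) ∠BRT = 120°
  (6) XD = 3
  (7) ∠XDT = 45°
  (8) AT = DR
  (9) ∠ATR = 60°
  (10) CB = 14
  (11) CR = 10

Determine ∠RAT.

From the given relations: AT = DR = 6.
Step 1: By the law of cosines on triangle ATR: AR² = 6² + 6² − 2·6·6·cos(60°) = 36, so AR = 6.
Step 2: By the inverse law of cosines on triangle RAT: cos(∠RAT) = (6² + 6² − 6²) / (2·6·6) = 36/72 = 0.5, so ∠RAT = 60°.

Therefore, the measure of angle ∠RAT = 60°.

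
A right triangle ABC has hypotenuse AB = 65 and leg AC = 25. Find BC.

Rearranging the Pythagorean theorem to solve for the unknown leg:
leg^2 = hypotenuse^2 - known_leg^2 = 4225 - 625 = 3600
leg = sqrt(3600) = 60.

60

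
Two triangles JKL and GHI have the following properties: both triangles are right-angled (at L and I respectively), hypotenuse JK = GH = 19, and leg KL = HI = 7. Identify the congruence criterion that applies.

Consider the given information: both triangles are right-angled (at L and I respectively), hypotenuse JK = GH = 19, and leg KL = HI = 7
This is not SSS or SAS: SSS requires all three pairs of sides, but we don't have that. SAS requires two sides and the included angle between them.
The correct criterion is HL. The hypotenuse and one leg of two right triangles are equal (Hypotenuse-Leg).

HL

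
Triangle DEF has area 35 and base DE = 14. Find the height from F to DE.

height = 2 * 35 / 14 = 5

5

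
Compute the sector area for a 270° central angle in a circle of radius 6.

The full circle has area πr² = π(6)² = 36*pi.
The sector covers 270° out of 360°, a fraction of 3/4.
Sector area = 36*pi × 3/4 = 27*pi.

27*pi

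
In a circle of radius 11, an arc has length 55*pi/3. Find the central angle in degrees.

Arc length L = 2πr × θ/360, so θ = 360L / (2πr).
θ = 360 × 55*pi/3 / (2π × 11)
θ = 300°
θ = 300°

300°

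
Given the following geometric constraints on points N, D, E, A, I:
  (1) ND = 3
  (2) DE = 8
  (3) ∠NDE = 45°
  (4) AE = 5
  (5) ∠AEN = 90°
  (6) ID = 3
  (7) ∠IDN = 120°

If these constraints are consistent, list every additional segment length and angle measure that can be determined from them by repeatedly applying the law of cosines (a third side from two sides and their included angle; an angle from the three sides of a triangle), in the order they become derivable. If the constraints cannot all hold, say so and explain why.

The constraints are consistent. Derivable facts, in order:
After 1 step:
- NE ≈ 6.25
- NI = 3·√3
After 2 steps:
- NA ≈ 8
- ∠DEN = 19.84°
- ∠DIN = 30°
- ∠DNE = 115.16°
- ∠DNI = 30°
After 3 steps:
- ∠ANE = 38.66°
- ∠EAN = 51.34°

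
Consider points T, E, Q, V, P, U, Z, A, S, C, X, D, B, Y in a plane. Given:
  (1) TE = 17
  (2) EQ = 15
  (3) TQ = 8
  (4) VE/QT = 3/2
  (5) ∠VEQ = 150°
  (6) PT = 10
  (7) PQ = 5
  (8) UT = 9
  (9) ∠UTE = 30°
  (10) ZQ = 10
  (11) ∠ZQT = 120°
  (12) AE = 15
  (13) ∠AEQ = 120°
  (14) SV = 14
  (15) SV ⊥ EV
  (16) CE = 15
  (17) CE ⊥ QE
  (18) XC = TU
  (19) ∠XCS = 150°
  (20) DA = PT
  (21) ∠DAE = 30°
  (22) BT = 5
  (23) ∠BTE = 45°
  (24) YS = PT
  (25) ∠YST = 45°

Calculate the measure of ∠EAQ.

Step 1: By the law of cosines on triangle AEQ: AQ² = 15² + 15² − 2·15·15·cos(120°) = 675, so AQ = 15·√3.
Step 2: By the inverse law of cosines on triangle EAQ: cos(∠EAQ) = (15² + (15·√3)² − 15²) / (2·15·15·√3) = 675/779.42 = 0.866, so ∠EAQ = 30°.

Therefore, the measure of angle ∠EAQ = 30°.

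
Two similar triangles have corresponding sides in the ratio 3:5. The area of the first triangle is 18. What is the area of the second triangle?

For similar figures, the area ratio equals the square of the side ratio.
Side ratio (the first triangle to the second triangle) = 3:5, so area ratio = 3^2:5^2 = 9:25.
If the area of the first triangle is 18, then the area of the second triangle = 18 * (25/9) = 50.

50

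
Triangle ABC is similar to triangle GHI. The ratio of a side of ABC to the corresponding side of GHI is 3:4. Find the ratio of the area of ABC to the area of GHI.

Area ratio = (side ratio)^2 = (3/4)^2 = 9:16.

9:16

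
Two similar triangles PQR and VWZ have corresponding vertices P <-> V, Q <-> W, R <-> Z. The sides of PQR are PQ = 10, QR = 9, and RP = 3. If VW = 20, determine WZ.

k = 20/10 = 2. WZ = 2 * 9 = 18.

18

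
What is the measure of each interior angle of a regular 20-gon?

Each interior angle of a regular n-gon is (n - 2) * 180 / n.
For n = 20: (20 - 2) * 180 / 20 = 3240/20 = 162 degrees.

162 degrees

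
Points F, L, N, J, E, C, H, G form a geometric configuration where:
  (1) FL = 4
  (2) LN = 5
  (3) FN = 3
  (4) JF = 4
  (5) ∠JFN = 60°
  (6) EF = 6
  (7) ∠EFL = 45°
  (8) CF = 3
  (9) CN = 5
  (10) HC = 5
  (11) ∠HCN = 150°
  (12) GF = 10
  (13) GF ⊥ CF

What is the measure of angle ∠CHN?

Step 1: By the law of cosines on triangle HCN: HN² = 5² + 5² − 2·5·5·cos(150°) = 93.3, so HN ≈ 9.66.
Step 2: By the inverse law of cosines on triangle CHN: cos(∠CHN) = (5² + 9.66² − 5²) / (2·5·9.66) = 93.3/96.59 = 0.9659, so ∠CHN = 15°.

Therefore, the measure of angle ∠CHN = 15°.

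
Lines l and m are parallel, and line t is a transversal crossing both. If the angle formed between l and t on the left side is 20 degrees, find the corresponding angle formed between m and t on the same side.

Corresponding angles are equal: 20 degrees.

20 degrees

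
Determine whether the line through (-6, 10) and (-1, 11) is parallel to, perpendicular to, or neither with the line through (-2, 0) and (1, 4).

Slope of line 1: m1 = (11 - 10)/(-1 - -6) = 1/5 = 1/5
Slope of line 2: m2 = (4 - 0)/(1 - -2) = 4/3 = 4/3
m1 != m2 and m1*m2 = 4/15 != -1. Neither.

Neither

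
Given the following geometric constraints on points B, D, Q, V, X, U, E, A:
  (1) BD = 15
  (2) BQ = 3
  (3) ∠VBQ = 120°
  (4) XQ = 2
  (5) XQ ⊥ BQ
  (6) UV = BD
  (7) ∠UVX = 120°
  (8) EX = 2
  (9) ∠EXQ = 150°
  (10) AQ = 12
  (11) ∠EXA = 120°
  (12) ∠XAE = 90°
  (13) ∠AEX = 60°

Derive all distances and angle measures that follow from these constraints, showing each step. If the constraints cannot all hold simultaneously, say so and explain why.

These constraints are not satisfiable: (11), (12) and (13) are the three interior angles of triangle EXA, which must sum to 180°, but 120° + 90° + 60° = 270°. No planar figure meets all of them, so nothing further can be derived.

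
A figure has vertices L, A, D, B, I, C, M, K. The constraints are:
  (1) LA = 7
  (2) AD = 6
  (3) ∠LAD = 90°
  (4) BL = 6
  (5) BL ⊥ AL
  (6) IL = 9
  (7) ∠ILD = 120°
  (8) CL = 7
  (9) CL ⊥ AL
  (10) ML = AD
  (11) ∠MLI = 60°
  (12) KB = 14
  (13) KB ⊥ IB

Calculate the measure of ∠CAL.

Step 1: By the law of cosines on triangle ALC: AC² = 7² + 7² − 2·7·7·cos(90°) = 98, so AC = 7·√2.
Step 2: By the inverse law of cosines on triangle CAL: cos(∠CAL) = ((7·√2)² + 7² − 7²) / (2·7·√2·7) = 98/138.59 = 0.7071, so ∠CAL = 45°.

Therefore, the measure of angle ∠CAL = 45°.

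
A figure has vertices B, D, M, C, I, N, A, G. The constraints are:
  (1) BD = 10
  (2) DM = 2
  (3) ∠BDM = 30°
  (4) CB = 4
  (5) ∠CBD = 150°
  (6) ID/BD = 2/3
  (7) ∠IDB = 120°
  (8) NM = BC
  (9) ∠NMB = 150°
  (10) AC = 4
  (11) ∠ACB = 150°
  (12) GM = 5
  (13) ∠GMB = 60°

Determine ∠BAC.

Step 1: By the law of cosines on triangle ACB: AB² = 4² + 4² − 2·4·4·cos(150°) = 59.71, so AB ≈ 7.73.
Step 2: By the inverse law of cosines on triangle BAC: cos(∠BAC) = (7.73² + 4² − 4²) / (2·7.73·4) = 59.71/61.82 = 0.9659, so ∠BAC = 15°.

Therefore, the measure of angle ∠BAC = 15°.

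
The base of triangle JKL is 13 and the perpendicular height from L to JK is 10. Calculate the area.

Area = (1/2)(13)(10) = 65

65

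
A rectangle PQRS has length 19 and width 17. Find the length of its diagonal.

A rectangle's diagonal splits it into two right triangles, with the diagonal as the hypotenuse.
By the Pythagorean theorem, d^2 = 19^2 + 17^2 = 650.
Therefore d = sqrt(650) = 5*sqrt(26).

5*sqrt(26)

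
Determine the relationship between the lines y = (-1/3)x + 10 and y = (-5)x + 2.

Slope of line 1: m1 = -1/3
Slope of line 2: m2 = -5
m1 != m2 (-1/3 != -5), so not parallel.
m1 * m2 = (-1/3) * (-5) = 5/3 != -1, so not perpendicular.
The lines are neither parallel nor perpendicular.

Neither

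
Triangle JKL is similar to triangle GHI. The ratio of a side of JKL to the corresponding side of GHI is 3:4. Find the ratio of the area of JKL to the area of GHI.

Area scales with the square of linear dimensions. If every length is multiplied by 3/4, then the area is multiplied by (3/4)^2 = 9/16.
The area ratio is 9:16.

9:16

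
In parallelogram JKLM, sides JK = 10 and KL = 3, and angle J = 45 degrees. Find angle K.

Consecutive angles are supplementary: angle K = 180 - 45 = 135 degrees.

135 degrees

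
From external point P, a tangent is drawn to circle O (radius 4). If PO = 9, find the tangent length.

Let T be the point of tangency. Then OT ⊥ PT (radius ⊥ tangent).
In right triangle OTP: OP² = OT² + PT²
9² = 4² + PT²
PT² = 65, PT = sqrt(65)

sqrt(65)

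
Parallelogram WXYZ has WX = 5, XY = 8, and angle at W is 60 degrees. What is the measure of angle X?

Consecutive angles are supplementary: angle X = 180 - 60 = 120 degrees.

120 degrees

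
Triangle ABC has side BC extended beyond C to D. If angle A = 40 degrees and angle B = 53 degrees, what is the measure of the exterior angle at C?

By the exterior angle theorem, an exterior angle of a triangle equals the sum of the two remote interior angles.
Exterior angle = angle A + angle B
Exterior angle = 40 + 53 = 93 degrees

93 degrees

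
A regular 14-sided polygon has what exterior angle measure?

Each exterior angle of a regular n-gon is 360 / n.
For n = 14: 360 / 14 = 180/7 degrees.

180/7 degrees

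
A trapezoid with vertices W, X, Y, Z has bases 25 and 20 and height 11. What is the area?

Area of a trapezoid = (base1 + base2) * height / 2
Area = (25 + 20) * 11 / 2
Area = 45 * 11 / 2
Area = 495 / 2
Area = 495/2

495/2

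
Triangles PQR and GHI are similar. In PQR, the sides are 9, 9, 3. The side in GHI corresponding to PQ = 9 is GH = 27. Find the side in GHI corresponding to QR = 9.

k = 27/9 = 3. HI = 3 * 9 = 27.

27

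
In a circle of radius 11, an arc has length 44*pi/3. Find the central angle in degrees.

The full circumference is 2πr = 22*pi.
The arc is 44*pi/3 / 22*pi = 2/3 of the full circle.
So the central angle = 2/3 × 360° = 240°.

240°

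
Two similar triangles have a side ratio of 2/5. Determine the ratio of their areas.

Area ratio = (side ratio)^2 = (2/5)^2 = 4:25.

4:25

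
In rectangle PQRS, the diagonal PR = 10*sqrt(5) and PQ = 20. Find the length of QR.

The diagonal of a rectangle forms a right triangle with the two sides.
Rearranging the Pythagorean theorem: missing side = sqrt(d^2 - known^2).
= sqrt(500 - 400) = sqrt(100) = 10.

10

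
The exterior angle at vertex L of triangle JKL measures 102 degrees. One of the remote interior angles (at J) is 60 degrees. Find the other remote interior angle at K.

By the exterior angle theorem: exterior angle = sum of remote interior angles.
102 = 60 + angle K
angle K = 102 - 60 = 42 degrees

42 degrees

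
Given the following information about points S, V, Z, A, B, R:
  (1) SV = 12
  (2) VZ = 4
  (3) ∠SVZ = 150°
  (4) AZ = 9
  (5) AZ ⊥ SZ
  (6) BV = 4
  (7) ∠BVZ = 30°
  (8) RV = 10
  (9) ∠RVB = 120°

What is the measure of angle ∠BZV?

Step 1: By the law of cosines on triangle ZVB: ZB² = 4² + 4² − 2·4·4·cos(30°) = 4.29, so ZB ≈ 2.07.
Step 2: By the inverse law of cosines on triangle BZV: cos(∠BZV) = (2.07² + 4² − 4²) / (2·2.07·4) = 4.29/16.56 = 0.2588, so ∠BZV = 75°.

Therefore, the measure of angle ∠BZV = 75°.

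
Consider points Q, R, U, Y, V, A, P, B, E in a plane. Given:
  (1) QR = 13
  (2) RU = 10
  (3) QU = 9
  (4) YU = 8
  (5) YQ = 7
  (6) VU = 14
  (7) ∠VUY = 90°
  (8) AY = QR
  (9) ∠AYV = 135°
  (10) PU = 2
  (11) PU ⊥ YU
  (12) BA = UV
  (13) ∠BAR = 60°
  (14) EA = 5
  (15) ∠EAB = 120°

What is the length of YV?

Step 1: By the law of cosines on triangle YUV: YV² = 8² + 14² − 2·8·14·cos(90°) = 260, so YV = 2·√65.

Therefore, the length of YV = 2·√65.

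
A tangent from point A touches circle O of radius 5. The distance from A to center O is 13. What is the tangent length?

The tangent, radius, and line from the external point to the center form a right triangle.
The right angle is where the tangent meets the radius.
By the Pythagorean theorem: tangent² + 5² = 13²
tangent² = 169 - 25 = 144
tangent = 12

12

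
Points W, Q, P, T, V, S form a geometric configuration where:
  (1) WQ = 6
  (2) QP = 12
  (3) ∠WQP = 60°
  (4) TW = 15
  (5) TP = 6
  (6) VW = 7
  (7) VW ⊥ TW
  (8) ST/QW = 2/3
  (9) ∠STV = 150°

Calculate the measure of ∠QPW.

Step 1: By the law of cosines on triangle PQW: PW² = 12² + 6² − 2·12·6·cos(60°) = 108, so PW = 6·√3.
Step 2: By the inverse law of cosines on triangle QPW: cos(∠QPW) = (12² + (6·√3)² − 6²) / (2·12·6·√3) = 216/249.42 = 0.866, so ∠QPW = 30°.

Therefore, the measure of angle ∠QPW = 30°.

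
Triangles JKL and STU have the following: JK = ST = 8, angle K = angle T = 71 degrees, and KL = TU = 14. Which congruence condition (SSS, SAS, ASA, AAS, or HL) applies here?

Consider the given information: JK = ST = 8, angle K = angle T = 71 degrees, and KL = TU = 14
This is not SSS or AAS: SSS requires all three pairs of sides, but we don't have that. AAS requires two angles and a non-included side.
The correct criterion is SAS. Two pairs of corresponding sides and the included angle are equal (Side-Angle-Side).

SAS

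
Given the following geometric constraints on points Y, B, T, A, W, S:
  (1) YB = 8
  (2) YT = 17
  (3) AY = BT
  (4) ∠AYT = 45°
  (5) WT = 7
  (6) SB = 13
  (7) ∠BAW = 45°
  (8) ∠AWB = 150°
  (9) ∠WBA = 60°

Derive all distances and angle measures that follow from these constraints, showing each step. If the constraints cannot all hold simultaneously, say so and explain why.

These constraints are not satisfiable: (7), (8) and (9) are the three interior angles of triangle BAW, which must sum to 180°, but 45° + 150° + 60° = 255°. No planar figure meets all of them, so nothing further can be derived.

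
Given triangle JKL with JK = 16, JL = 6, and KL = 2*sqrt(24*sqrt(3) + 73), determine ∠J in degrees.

By the inverse law of cosines: cos(J) = (JK² + JL² - KL²) / (2 × JK × JL)
cos(J) = (16² + 6² - (2*sqrt(24*sqrt(3) + 73))²) / (2 × 16 × 6)
cos(J) = (256 + 36 - (96*sqrt(3) + 292)) / 192
cos(J) = -sqrt(3)/2
J = arccos(-sqrt(3)/2) = 150°

150°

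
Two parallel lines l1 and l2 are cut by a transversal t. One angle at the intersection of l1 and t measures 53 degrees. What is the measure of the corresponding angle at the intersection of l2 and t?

When a transversal crosses parallel lines, angles in the same position at each intersection are called corresponding angles.
These are always equal, so the answer is 53 degrees.

53 degrees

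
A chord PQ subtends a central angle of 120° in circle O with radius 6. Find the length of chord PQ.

Chord length = 2r sin(θ/2)
= 2 × 6 × sin(120°/2)
= 2 × 6 × sin(60°)
= 6*sqrt(3)

6*sqrt(3)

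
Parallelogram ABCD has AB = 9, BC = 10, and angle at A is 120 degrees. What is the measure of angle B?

Consecutive angles are supplementary: angle B = 180 - 120 = 60 degrees.

60 degrees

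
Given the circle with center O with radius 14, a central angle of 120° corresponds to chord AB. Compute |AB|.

Chord length = 2r sin(θ/2)
= 2 × 14 × sin(120°/2)
= 2 × 14 × sin(60°)
= 14*sqrt(3)

14*sqrt(3)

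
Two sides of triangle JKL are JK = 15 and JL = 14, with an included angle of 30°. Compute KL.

When two sides and the included angle are known, the law of cosines gives the third side.
c^2 = a^2 + b^2 - 2ab cos(C) generalizes the Pythagorean theorem to non-right triangles.
Here: KL^2 = 225 + 196 - 420*(sqrt(3)/2) = 421 - 210*sqrt(3)
KL = sqrt(421 - 210*sqrt(3))

sqrt(421 - 210*sqrt(3))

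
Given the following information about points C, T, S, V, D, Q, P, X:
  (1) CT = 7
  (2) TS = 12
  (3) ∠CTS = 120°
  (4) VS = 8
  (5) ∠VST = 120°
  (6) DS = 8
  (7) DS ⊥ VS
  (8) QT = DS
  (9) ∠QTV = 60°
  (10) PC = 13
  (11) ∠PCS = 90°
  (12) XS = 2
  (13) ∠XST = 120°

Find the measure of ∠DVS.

Step 1: By the law of cosines on triangle VSD: VD² = 8² + 8² − 2·8·8·cos(90°) = 128, so VD = 8·√2.
Step 2: By the inverse law of cosines on triangle DVS: cos(∠DVS) = ((8·√2)² + 8² − 8²) / (2·8·√2·8) = 128/181.02 = 0.7071, so ∠DVS = 45°.

Therefore, the measure of angle ∠DVS = 45°.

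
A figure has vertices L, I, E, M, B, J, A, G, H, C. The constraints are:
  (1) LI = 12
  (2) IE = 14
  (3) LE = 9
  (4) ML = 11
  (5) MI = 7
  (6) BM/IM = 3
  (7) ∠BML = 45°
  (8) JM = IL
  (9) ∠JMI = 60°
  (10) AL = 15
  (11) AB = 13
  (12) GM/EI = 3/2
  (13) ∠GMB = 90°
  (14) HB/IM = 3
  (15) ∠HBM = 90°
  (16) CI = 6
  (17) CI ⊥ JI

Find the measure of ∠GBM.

From the given relations: BM = 3·IM = 3·7 = 21; GM = 3/2·EI = 3/2·14 = 21.
Step 1: By the law of cosines on triangle BMG: BG² = 21² + 21² − 2·21·21·cos(90°) = 882, so BG ≈ 29.7.
Step 2: By the inverse law of cosines on triangle GBM: cos(∠GBM) = (29.7² + 21² − 21²) / (2·29.7·21) = 882/1247.34 = 0.7071, so ∠GBM = 45°.

Therefore, the measure of angle ∠GBM = 45°.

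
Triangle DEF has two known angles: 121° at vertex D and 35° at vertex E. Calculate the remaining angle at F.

Let angle F = x. Then 121 + 35 + x = 180.
x = 180 - 156 = 24 degrees.

24 degrees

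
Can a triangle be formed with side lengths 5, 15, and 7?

No.
The triangle inequality is violated: 5 + 7 = 12 ≤ 15.
These lengths cannot form a triangle.

No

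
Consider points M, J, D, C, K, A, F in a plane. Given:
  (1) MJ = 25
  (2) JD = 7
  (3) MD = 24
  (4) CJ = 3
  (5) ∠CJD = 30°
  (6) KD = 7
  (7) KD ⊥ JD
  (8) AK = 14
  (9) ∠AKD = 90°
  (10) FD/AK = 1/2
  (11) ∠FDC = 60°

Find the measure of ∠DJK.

Step 1: By the law of cosines on triangle JDK: JK² = 7² + 7² − 2·7·7·cos(90°) = 98, so JK = 7·√2.
Step 2: By the inverse law of cosines on triangle DJK: cos(∠DJK) = (7² + (7·√2)² − 7²) / (2·7·7·√2) = 98/138.59 = 0.7071, so ∠DJK = 45°.

Therefore, the measure of angle ∠DJK = 45°.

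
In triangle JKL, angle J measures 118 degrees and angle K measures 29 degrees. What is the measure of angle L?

Let angle L = x. Then 118 + 29 + x = 180.
x = 180 - 147 = 33 degrees.

33 degrees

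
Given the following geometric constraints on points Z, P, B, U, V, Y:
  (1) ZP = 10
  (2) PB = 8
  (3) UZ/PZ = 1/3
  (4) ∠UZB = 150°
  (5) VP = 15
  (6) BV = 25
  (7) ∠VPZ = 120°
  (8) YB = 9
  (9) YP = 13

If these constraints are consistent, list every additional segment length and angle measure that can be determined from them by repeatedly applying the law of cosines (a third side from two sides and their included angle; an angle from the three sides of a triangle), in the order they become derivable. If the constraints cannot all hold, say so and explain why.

These constraints are not satisfiable: by the triangle inequality in triangle PBV, (2) PB = 8 and (5) VP = 15 force BV ≤ 8 + 15 = 23, but (6) says BV = 25. No planar figure meets all of them, so nothing further can be derived.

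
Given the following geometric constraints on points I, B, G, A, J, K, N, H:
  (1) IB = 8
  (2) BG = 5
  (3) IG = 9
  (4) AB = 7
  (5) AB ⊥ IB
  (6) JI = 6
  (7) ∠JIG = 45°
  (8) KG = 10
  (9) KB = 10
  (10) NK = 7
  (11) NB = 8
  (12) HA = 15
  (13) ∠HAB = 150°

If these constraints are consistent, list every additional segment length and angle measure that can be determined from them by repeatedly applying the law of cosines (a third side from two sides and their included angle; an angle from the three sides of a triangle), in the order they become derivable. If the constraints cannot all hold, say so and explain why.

The constraints are consistent. Derivable facts, in order:
After 1 step:
- BH ≈ 21.35
- GJ ≈ 6.37
- IA = √113
- ∠BGI = 62.18°
- ∠BGK = 75.52°
- ∠BIG = 33.56°
- ∠BKG = 28.96°
- ∠BKN = 52.62°
- ∠BNK = 83.33°
- ∠GBI = 84.26°
- ∠GBK = 75.52°
- ∠KBN = 44.05°
After 2 steps:
- ∠ABH = 20.57°
- ∠AHB = 9.43°
- ∠AIB = 41.19°
- ∠BAI = 48.81°
- ∠GJI = 93.27°
- ∠IGJ = 41.73°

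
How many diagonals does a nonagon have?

Each of the 9 vertices connects to 6 non-adjacent vertices via diagonals.
Total connections = 9 × 6 = 54, but each diagonal is counted twice.
Number of diagonals = 54 / 2 = 27.

27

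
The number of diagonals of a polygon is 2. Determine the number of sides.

Using d = n(n - 3)/2, we solve 2 = n(n - 3)/2.
So n(n - 3) = 4.
Testing n = 4: 4 * 1 = 4 = 4. Correct.
The polygon has 4 sides.

4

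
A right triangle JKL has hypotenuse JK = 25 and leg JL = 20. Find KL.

KL = sqrt(25^2 - 20^2) = sqrt(225) = 15

15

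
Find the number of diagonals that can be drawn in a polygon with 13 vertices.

Total line segments between 13 vertices = C(13,2) = 78.
Subtract the 13 sides: 78 - 13 = 65 diagonals.

65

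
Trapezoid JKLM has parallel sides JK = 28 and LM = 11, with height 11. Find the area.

Area of a trapezoid = (base1 + base2) * height / 2
Area = (28 + 11) * 11 / 2
Area = 39 * 11 / 2
Area = 429 / 2
Area = 429/2

429/2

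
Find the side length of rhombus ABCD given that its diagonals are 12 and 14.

In a rhombus, the diagonals bisect each other perpendicularly, creating four congruent right triangles.
Each triangle has legs 6 (half of 12) and 7 (half of 14).
The hypotenuse of each right triangle is a side of the rhombus:
side = sqrt(6^2 + 7^2) = sqrt(85)

sqrt(85)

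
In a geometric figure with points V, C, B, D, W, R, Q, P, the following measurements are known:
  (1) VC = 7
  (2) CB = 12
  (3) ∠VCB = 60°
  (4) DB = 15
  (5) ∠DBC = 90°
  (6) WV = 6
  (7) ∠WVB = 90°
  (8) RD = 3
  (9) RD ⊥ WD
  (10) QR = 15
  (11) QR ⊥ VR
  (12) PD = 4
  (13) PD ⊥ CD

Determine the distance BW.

Step 1: By the law of cosines on triangle BCV: BV² = 12² + 7² − 2·12·7·cos(60°) = 109, so BV = √109.
Step 2: By the law of cosines on triangle BVW: BW² = √109² + 6² − 2·√109·6·cos(90°) = 145, so BW = √145.

Therefore, the length of BW = √145.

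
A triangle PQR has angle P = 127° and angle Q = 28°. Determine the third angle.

Let angle R = x. Then 127 + 28 + x = 180.
x = 180 - 155 = 25 degrees.

25 degrees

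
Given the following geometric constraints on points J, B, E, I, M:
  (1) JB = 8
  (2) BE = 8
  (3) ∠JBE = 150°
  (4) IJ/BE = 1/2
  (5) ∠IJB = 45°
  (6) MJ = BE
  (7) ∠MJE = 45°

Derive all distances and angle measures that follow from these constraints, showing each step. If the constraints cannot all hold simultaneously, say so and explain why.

The constraints are consistent.

From the given relations:
  IJ = 1/2·BE = 1/2·8 = 4
  MJ = BE = 8

Step 1: From JB = 8, BE = 8, and ∠JBE = 150°, by the law of cosines:
  JE² = JB² + BE² - 2·JB·BE·cos(150°) = 64 + 64 + 110.9 = 238.9
  JE ≈ 15.45

Step 2: From BJ = 8, JI = 4, and ∠BJI = 45°, by the law of cosines:
  BI² = BJ² + JI² - 2·BJ·JI·cos(45°) = 64 + 16 - 45.25 = 34.75
  BI ≈ 5.89

Step 3: From EJ = 15.45, JM = 8, and ∠EJM = 45°, by the law of cosines:
  EM² = EJ² + JM² - 2·EJ·JM·cos(45°) = 238.9 + 64 - 174.9 = 128
  EM = 8·√2

Step 4: From JB = 8, JE = 15.45, BE = 8, by the inverse law of cosines:
  cos(∠BJE) = (JB² + JE² - BE²) / (2·JB·JE)
  ∠BJE = 15°

Step 5: From BI = 5.89, BJ = 8, IJ = 4, by the inverse law of cosines:
  cos(∠IBJ) = (BI² + BJ² - IJ²) / (2·BI·BJ)
  ∠IBJ = 28.68°

Step 6: From EB = 8, EJ = 15.45, BJ = 8, by the inverse law of cosines:
  cos(∠BEJ) = (EB² + EJ² - BJ²) / (2·EB·EJ)
  ∠BEJ = 15°

Step 7: From IB = 5.89, IJ = 4, BJ = 8, by the inverse law of cosines:
  cos(∠BIJ) = (IB² + IJ² - BJ²) / (2·IB·IJ)
  ∠BIJ = 106.32°

Step 8: From EJ = 15.45, EM = 8·√2, JM = 8, by the inverse law of cosines:
  cos(∠JEM) = (EJ² + EM² - JM²) / (2·EJ·EM)
  ∠JEM = 30°

Step 9: From ME = 8·√2, MJ = 8, EJ = 15.45, by the inverse law of cosines:
  cos(∠EMJ) = (ME² + MJ² - EJ²) / (2·ME·MJ)
  ∠EMJ = 105°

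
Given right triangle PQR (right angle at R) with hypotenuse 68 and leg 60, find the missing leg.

QR = sqrt(68^2 - 60^2) = sqrt(1024) = 32

32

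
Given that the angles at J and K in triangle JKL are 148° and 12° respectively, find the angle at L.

The interior angles sum to 180°: angle L = 180 - 148 - 12 = 20°.
The triangle is obtuse (angles 148°, 12°, 20°).

20 degrees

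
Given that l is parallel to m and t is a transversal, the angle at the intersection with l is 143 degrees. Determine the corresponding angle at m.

Corresponding angles formed by parallel lines and a transversal are equal.
The given angle is 143 degrees.
The corresponding angle = 143 degrees.

143 degrees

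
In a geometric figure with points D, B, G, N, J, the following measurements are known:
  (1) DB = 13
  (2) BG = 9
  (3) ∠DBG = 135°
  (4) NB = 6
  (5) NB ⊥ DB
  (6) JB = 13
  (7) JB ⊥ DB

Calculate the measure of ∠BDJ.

Step 1: By the law of cosines on triangle DBJ: DJ² = 13² + 13² − 2·13·13·cos(90°) = 338, so DJ = 13·√2.
Step 2: By the inverse law of cosines on triangle BDJ: cos(∠BDJ) = (13² + (13·√2)² − 13²) / (2·13·13·√2) = 338/478 = 0.7071, so ∠BDJ = 45°.

Therefore, the measure of angle ∠BDJ = 45°.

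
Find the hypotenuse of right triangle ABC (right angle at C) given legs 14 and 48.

AB = sqrt(14^2 + 48^2) = sqrt(2500) = 50

50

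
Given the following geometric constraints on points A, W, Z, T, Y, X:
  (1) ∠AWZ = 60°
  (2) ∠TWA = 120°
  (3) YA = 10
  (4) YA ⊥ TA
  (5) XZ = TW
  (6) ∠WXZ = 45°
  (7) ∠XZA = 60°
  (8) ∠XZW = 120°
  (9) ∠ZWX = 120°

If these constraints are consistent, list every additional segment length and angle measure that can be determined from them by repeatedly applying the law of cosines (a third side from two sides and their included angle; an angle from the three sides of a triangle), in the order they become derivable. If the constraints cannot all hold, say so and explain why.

These constraints are not satisfiable: (6), (8) and (9) are the three interior angles of triangle WXZ, which must sum to 180°, but 45° + 120° + 120° = 285°. No planar figure meets all of them, so nothing further can be derived.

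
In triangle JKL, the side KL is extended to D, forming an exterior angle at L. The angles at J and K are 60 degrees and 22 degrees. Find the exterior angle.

The interior angle at L is 180 - 60 - 22 = 98 degrees.
The exterior angle and interior angle at L are supplementary:
Exterior angle = 180 - 98 = 82 degrees.

82 degrees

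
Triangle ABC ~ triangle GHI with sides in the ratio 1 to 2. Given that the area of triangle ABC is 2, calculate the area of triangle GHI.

Area ratio = (1/2)^2 = 1/4. Area of GHI = 2 * 4/1 = 8.

8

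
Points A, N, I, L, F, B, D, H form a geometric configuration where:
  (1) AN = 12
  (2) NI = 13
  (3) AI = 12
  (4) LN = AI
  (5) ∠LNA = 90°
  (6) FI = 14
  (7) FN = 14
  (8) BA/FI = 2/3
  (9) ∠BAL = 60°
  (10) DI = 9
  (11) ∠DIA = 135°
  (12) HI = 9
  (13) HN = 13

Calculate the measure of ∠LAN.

From the given relations: LN = AI = 12.
Step 1: By the law of cosines on triangle ANL: AL² = 12² + 12² − 2·12·12·cos(90°) = 288, so AL = 12·√2.
Step 2: By the inverse law of cosines on triangle LAN: cos(∠LAN) = ((12·√2)² + 12² − 12²) / (2·12·√2·12) = 288/407.29 = 0.7071, so ∠LAN = 45°.

Therefore, the measure of angle ∠LAN = 45°.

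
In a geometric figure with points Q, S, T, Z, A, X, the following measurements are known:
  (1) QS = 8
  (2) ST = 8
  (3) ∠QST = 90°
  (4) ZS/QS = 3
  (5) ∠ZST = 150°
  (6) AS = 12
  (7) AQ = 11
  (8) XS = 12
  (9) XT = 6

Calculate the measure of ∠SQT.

Step 1: By the law of cosines on triangle QST: QT² = 8² + 8² − 2·8·8·cos(90°) = 128, so QT = 8·√2.
Step 2: By the inverse law of cosines on triangle SQT: cos(∠SQT) = (8² + (8·√2)² − 8²) / (2·8·8·√2) = 128/181.02 = 0.7071, so ∠SQT = 45°.

Therefore, the measure of angle ∠SQT = 45°.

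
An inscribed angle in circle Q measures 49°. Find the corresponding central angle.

Central angle = 2 × 49° = 98° (inscribed angle theorem).

98°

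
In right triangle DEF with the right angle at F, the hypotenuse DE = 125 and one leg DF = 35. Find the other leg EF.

Rearranging the Pythagorean theorem to solve for the unknown leg:
leg^2 = hypotenuse^2 - known_leg^2 = 15625 - 1225 = 14400
leg = sqrt(14400) = 120.

120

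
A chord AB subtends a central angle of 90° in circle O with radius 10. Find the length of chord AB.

Chord length = 2r sin(θ/2)
= 2 × 10 × sin(90°/2)
= 2 × 10 × sin(45°)
= 10*sqrt(2)

10*sqrt(2)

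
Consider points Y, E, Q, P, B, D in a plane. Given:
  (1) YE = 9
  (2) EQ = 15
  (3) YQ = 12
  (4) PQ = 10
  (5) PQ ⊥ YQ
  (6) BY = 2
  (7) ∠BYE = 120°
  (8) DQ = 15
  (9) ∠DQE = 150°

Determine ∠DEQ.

Step 1: By the law of cosines on triangle EQD: ED² = 15² + 15² − 2·15·15·cos(150°) = 839.71, so ED ≈ 28.98.
Step 2: By the inverse law of cosines on triangle DEQ: cos(∠DEQ) = (28.98² + 15² − 15²) / (2·28.98·15) = 839.71/869.33 = 0.9659, so ∠DEQ = 15°.

Therefore, the measure of angle ∠DEQ = 15°.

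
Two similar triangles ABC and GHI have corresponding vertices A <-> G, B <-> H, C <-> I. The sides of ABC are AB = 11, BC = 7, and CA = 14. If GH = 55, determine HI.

Since the triangles are similar, the ratio of corresponding sides is constant.
Scale factor k = GH / AB = 55 / 11 = 5
HI = k * BC = 5 * 7 = 35

35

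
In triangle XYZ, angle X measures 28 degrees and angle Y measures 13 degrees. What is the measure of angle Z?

The interior angles sum to 180°: angle Z = 180 - 28 - 13 = 139°.
The triangle is obtuse (angles 28°, 13°, 139°).

139 degrees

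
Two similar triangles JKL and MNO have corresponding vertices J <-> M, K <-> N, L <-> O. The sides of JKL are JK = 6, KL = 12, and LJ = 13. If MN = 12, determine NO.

Similar triangles have proportional sides. Setting up the proportion:
MN / JK = NO / KL
12 / 6 = NO / 12
NO = 12 * 12 / 6 = 24.

24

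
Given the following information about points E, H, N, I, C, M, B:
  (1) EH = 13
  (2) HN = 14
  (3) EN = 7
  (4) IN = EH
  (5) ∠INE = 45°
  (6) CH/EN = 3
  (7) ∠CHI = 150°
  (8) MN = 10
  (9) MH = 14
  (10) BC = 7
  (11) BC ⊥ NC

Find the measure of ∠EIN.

From the given relations: IN = EH = 13.
Step 1: By the law of cosines on triangle INE: IE² = 13² + 7² − 2·13·7·cos(45°) = 89.31, so IE ≈ 9.45.
Step 2: By the inverse law of cosines on triangle EIN: cos(∠EIN) = (9.45² + 13² − 7²) / (2·9.45·13) = 209.31/245.71 = 0.8519, so ∠EIN = 31.59°.

Therefore, the measure of angle ∠EIN = 31.59°.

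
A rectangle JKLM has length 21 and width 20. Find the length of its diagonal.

d = sqrt(21^2 + 20^2) = sqrt(841) = 29

29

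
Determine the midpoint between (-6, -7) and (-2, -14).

M = ((x₁ + x₂)/2, (y₁ + y₂)/2)
= ((-6 + -2)/2, (-7 + -14)/2)
= (-8/2, -21/2) = (-4, -21/2)

(-4, -21/2)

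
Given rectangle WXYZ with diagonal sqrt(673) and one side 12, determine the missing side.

b = sqrt(d^2 - a^2) = sqrt(673 - 144) = sqrt(529) = 23

23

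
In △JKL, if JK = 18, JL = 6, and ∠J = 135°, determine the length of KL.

By the law of cosines: KL^2 = JK^2 + JL^2 - 2*JK*JL*cos(J)
KL^2 = 18^2 + 6^2 - 2*18*6*cos(135°)
KL^2 = 324 + 36 - 216*(-sqrt(2)/2)
KL^2 = 108*sqrt(2) + 360
KL = 6*sqrt(3*sqrt(2) + 10)

6*sqrt(3*sqrt(2) + 10)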